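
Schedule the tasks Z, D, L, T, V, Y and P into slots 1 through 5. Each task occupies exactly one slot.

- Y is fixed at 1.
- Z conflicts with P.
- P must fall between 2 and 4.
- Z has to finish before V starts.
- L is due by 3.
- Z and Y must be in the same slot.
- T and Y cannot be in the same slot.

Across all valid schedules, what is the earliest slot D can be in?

D at 1 is achievable: Z in 1; P in 2; D in 1; V in 2; Y in 1; L in 1; T in 2.

1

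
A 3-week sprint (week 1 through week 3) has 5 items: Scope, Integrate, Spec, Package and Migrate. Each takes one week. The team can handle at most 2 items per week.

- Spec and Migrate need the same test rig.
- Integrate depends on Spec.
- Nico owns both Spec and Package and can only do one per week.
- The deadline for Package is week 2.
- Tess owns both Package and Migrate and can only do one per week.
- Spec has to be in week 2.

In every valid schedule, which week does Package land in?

Package's window is week 1–week 2.
Spec is fixed at week 2, and Package can't share a week with Spec.
So Package must be week 1.

week 1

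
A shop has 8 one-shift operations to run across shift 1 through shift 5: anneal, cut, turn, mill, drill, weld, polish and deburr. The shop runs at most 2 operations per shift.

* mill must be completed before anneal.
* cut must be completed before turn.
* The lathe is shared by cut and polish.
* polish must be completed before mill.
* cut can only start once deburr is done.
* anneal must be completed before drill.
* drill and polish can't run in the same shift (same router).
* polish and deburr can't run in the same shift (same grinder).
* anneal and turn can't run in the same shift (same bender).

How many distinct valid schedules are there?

46

Splitting on anneal: it can be shift 3 (22), shift 4 (24). Listing each branch's schedules as (cut, turn, mill, drill, weld, polish, deburr) by shift number:
anneal=shift 3: (3,4,2,4,1,1,2) (3,4,2,4,5,1,2) (3,4,2,5,1,1,2) (3,4,2,5,4,1,2) (3,4,2,5,5,1,2) (3,5,2,4,1,1,2) (3,5,2,4,4,1,2) (3,5,2,4,5,1,2) (3,5,2,5,1,1,2) (3,5,2,5,4,1,2) (4,5,2,4,1,1,2) (4,5,2,4,1,1,3) (4,5,2,4,2,1,3) (4,5,2,4,3,1,2) (4,5,2,4,5,1,2) (4,5,2,4,5,1,3) (4,5,2,5,1,1,2) (4,5,2,5,1,1,3) (4,5,2,5,2,1,3) (4,5,2,5,3,1,2) (4,5,2,5,4,1,2) (4,5,2,5,4,1,3) — 22.
anneal=shift 4: (3,5,2,5,1,1,2) (3,5,2,5,3,1,2) (3,5,2,5,4,1,2) (3,5,3,5,1,1,2) (3,5,3,5,1,2,1) (3,5,3,5,2,1,2) (3,5,3,5,2,2,1) (3,5,3,5,4,1,2) (3,5,3,5,4,2,1) (4,5,2,5,1,1,2) (4,5,2,5,1,1,3) (4,5,2,5,2,1,3) (4,5,2,5,3,1,2) (4,5,2,5,3,1,3) (4,5,3,5,1,1,2) (4,5,3,5,1,1,3) (4,5,3,5,1,2,1) (4,5,3,5,1,2,3) (4,5,3,5,2,1,2) (4,5,3,5,2,1,3) (4,5,3,5,2,2,1) (4,5,3,5,2,2,3) (4,5,3,5,3,1,2) (4,5,3,5,3,2,1) — 24.
Summing: 22 + 24 = 46.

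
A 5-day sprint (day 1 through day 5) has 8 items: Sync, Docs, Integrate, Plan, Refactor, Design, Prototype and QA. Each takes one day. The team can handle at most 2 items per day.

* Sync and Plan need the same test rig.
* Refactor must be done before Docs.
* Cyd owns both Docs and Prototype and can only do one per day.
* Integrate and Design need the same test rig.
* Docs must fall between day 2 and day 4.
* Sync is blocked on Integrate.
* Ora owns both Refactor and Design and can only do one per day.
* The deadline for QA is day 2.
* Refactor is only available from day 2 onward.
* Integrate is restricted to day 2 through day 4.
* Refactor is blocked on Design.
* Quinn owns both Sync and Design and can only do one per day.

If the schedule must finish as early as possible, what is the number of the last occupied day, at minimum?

The precedence chain requires at least 3 distinct days.
With at most 2 per day and 8 tasks, at least 4 days are needed.
4 works (last occupied day: day 4): for example QA in day 1, Plan in day 4, Prototype in day 4, Docs in day 3, Refactor in day 2, Integrate in day 2, Design in day 1, Sync in day 3.

4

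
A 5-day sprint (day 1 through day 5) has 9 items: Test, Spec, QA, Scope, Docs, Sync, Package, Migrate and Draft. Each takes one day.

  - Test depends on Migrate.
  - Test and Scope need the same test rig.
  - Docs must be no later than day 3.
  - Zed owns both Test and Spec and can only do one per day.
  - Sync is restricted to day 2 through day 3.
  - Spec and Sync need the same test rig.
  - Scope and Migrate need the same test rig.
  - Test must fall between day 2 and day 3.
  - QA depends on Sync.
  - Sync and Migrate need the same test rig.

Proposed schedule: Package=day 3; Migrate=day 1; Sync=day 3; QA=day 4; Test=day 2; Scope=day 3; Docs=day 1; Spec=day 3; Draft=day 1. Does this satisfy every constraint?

No. Spec and Sync need the same test rig is not satisfied.

Spec and Sync need the same test rig — violated.
Zed owns both Test and Spec and can only do one per day — holds.
Test and Scope need the same test rig — holds.
Sync is restricted to day 2 through day 3 — holds.
Sync and Migrate need the same test rig — holds.
Test must fall between day 2 and day 3 — holds.
Test depends on Migrate — holds.
QA depends on Sync — holds.
Docs must be no later than day 3 — holds.
Scope and Migrate need the same test rig — holds.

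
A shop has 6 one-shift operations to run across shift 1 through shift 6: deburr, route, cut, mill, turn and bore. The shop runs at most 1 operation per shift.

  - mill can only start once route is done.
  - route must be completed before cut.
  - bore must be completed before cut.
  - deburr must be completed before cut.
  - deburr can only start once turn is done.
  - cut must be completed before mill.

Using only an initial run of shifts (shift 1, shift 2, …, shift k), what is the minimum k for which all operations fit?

6 shifts

The precedence chain requires at least 4 distinct shifts.
With at most 1 per shift and 6 operations, at least 6 shifts are needed.
6 works (last occupied shift: shift 6): for example cut in shift 5, bore in shift 4, deburr in shift 2, route in shift 3, turn in shift 1, mill in shift 6.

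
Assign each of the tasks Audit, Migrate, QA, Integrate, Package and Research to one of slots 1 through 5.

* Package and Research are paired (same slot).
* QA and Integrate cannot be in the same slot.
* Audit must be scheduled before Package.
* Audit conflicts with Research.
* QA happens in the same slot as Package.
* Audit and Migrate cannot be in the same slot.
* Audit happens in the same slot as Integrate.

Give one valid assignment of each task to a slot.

Migrate=2, Research=2, Audit=1, QA=2, Package=2, Integrate=1

Checking: Audit(1) before Package(2); Audit(1) != Migrate(2); Audit(1) != Research(2); QA(2) != Integrate(1); Package = Research = 2; QA = Package = 2; Audit = Integrate = 1.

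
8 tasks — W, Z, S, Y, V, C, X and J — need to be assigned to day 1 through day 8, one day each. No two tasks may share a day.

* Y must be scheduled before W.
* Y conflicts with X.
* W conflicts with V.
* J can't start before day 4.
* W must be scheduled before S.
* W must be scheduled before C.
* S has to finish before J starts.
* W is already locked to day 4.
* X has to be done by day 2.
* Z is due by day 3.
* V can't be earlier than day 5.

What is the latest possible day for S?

Precedence pushes S to at least day 5; downstream work caps S at day 7.
S at day 7 is achievable: Z -> day 2, J -> day 8, C -> day 6, Y -> day 3, W -> day 4, X -> day 1, V -> day 5, S -> day 7.

day 7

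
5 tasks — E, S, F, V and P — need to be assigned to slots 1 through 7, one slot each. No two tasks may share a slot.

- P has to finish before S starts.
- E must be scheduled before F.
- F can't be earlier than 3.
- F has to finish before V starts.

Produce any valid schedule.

V=5; P=2; E=1; S=4; F=3

Checking: P(2) before S(4); F(3) before V(5); E(1) before F(3); F=3 in [3,7]; max 1 per slot (cap 1).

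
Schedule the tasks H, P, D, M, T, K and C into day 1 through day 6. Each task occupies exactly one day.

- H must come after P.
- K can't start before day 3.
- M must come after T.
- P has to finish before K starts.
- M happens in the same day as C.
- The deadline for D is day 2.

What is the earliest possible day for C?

C must be in the same day as M, which can't be before day 2, so C is at least day 2.
C at day 2 is achievable: P=day 1; M=day 2; H=day 2; D=day 1; T=day 1; C=day 2; K=day 3.

day 2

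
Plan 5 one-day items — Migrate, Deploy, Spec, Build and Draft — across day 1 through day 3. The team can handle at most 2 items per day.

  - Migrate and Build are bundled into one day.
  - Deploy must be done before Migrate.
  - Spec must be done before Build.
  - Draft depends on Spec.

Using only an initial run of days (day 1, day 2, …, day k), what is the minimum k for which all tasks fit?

3

The precedence chain requires at least 2 distinct days.
With at most 2 per day and 5 tasks, at least 3 days are needed.
3 works (last occupied day: day 3): for example Migrate=day 2, Build=day 2, Draft=day 3, Spec=day 1, Deploy=day 1.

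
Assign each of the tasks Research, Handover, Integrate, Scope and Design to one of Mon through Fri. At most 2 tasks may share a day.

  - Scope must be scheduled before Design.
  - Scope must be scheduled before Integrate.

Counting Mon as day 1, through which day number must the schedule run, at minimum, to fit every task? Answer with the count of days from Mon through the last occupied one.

The precedence chain requires at least 2 distinct days.
With at most 2 per day and 5 tasks, at least 3 days are needed.
3 works (last occupied day: Wed): for example Handover -> Wed; Scope -> Mon; Integrate -> Tue; Design -> Tue; Research -> Mon.

3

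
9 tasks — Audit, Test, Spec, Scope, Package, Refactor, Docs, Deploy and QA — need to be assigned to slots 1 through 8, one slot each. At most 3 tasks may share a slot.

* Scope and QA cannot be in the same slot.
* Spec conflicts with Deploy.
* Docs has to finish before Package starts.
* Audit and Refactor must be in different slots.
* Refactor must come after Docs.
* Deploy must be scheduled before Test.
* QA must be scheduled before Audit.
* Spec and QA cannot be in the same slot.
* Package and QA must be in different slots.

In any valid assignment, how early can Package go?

2

Precedence pushes Package to at least 2.
Package at 2 is achievable: Scope in 3, Test in 2, Package in 2, Deploy in 1, Refactor in 3, Docs in 1, QA in 1, Spec in 3, Audit in 2.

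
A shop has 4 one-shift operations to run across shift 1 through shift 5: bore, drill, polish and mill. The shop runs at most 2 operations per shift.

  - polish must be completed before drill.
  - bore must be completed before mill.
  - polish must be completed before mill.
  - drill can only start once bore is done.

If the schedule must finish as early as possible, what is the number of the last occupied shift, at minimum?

2

The precedence chain requires at least 2 distinct shifts.
With at most 2 per shift and 4 operations, at least 2 shifts are needed.
2 works (last occupied shift: shift 2): for example drill=shift 2; mill=shift 2; bore=shift 1; polish=shift 1.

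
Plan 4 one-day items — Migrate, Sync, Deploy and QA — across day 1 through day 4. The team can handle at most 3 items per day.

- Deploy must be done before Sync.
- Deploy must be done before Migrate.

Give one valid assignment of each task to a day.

Sync=day 2; Deploy=day 1; QA=day 1; Migrate=day 2

Checking: Deploy(day 1) before Sync(day 2); Deploy(day 1) before Migrate(day 2); max 2 per day (cap 3).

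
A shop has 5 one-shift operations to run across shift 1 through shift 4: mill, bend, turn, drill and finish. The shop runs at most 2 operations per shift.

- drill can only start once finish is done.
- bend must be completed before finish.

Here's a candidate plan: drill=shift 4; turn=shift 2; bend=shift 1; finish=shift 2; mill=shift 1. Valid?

bend must be completed before finish — holds.
The shop runs at most 2 operations per shift — holds.
drill can only start once finish is done — holds.

Yes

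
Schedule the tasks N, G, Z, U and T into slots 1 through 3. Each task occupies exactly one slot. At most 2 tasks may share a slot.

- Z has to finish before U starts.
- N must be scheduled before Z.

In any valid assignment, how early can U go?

Precedence pushes U to at least 3.
U at 3 is achievable: T=2; N=1; G=1; Z=2; U=3.

3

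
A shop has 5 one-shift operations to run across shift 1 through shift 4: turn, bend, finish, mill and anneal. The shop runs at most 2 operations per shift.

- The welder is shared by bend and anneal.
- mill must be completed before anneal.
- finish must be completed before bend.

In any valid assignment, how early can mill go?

Downstream work caps mill at shift 3.
mill at shift 1 is achievable: anneal -> shift 3, mill -> shift 1, finish -> shift 1, bend -> shift 2, turn -> shift 2.

shift 1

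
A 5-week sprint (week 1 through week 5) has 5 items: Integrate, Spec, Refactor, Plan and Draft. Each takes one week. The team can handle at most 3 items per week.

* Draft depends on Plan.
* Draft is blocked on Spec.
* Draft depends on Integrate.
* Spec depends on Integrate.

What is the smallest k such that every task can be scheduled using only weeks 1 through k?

The precedence chain requires at least 3 distinct weeks.
With at most 3 per week and 5 tasks, at least 2 weeks are needed.
3 works (last occupied week: week 3): for example Draft=week 3, Refactor=week 1, Integrate=week 1, Plan=week 1, Spec=week 2.

3 weeks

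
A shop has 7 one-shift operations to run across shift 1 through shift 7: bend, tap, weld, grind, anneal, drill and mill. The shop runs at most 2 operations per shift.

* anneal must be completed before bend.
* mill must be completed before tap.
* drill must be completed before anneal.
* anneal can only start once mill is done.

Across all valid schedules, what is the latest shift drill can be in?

Downstream work caps drill at shift 5.
drill at shift 5 is achievable: grind in shift 2; tap in shift 2; weld in shift 1; mill in shift 1; anneal in shift 6; drill in shift 5; bend in shift 7.

shift 5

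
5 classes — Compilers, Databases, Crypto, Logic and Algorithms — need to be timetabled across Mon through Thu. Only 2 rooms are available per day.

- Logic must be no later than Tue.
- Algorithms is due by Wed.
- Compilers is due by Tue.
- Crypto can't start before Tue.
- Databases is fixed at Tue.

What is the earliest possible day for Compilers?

Mon

Compilers's own window allows nothing later than Tue.
Compilers at Mon is achievable: Crypto=Tue, Databases=Tue, Algorithms=Wed, Compilers=Mon, Logic=Mon.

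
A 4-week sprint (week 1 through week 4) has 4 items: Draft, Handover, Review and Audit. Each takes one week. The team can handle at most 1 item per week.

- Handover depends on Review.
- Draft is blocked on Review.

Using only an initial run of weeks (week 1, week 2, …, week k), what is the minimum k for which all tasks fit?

4

The precedence chain requires at least 2 distinct weeks.
With at most 1 per week and 4 tasks, at least 4 weeks are needed.
4 works (last occupied week: week 4): for example Audit=week 4; Review=week 1; Handover=week 3; Draft=week 2.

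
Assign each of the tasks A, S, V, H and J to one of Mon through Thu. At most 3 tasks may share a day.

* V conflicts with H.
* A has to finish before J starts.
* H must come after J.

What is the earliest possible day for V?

Mon

V at Mon is achievable: A in Mon; J in Tue; V in Mon; S in Mon; H in Wed.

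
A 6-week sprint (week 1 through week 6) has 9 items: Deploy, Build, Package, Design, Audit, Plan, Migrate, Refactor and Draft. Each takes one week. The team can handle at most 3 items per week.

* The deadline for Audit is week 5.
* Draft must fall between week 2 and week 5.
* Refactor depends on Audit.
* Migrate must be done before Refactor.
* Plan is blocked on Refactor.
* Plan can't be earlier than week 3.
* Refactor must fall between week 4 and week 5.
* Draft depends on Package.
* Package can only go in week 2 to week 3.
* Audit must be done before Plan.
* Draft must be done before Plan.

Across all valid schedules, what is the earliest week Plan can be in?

Plan is available from week 3; precedence pushes Plan to at least week 5.
Plan at week 5 is achievable: Audit in week 1; Plan in week 5; Package in week 2; Design in week 2; Migrate in week 1; Refactor in week 4; Build in week 2; Draft in week 3; Deploy in week 1.

week 5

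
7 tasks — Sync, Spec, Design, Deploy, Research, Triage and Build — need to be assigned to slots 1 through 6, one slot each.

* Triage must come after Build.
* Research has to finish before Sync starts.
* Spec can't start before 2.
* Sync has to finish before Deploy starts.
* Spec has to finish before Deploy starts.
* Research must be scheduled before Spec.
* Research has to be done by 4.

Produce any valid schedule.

Research=1; Deploy=3; Design=1; Sync=2; Spec=2; Triage=2; Build=1

Checking: Research(1) before Spec(2); Spec(2) before Deploy(3); Build(1) before Triage(2); Sync(2) before Deploy(3); Research(1) before Sync(2); Spec=2 in [2,6]; Research=1 in [1,4].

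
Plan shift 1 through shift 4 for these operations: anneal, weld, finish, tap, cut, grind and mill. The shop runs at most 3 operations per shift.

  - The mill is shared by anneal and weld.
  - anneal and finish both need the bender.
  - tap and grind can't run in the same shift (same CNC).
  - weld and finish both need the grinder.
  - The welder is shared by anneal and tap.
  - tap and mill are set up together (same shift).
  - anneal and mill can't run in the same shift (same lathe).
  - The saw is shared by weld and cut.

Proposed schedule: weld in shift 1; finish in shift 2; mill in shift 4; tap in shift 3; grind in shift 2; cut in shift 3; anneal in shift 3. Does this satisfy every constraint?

No. The welder is shared by anneal and tap is not satisfied.

tap and mill are set up together (same shift) — violated.
anneal and finish both need the bender — holds.
The mill is shared by anneal and weld — holds.
The saw is shared by weld and cut — holds.
anneal and mill can't run in the same shift (same lathe) — holds.
tap and grind can't run in the same shift (same CNC) — holds.
The shop runs at most 3 operations per shift — holds.
The welder is shared by anneal and tap — violated.
weld and finish both need the grinder — holds.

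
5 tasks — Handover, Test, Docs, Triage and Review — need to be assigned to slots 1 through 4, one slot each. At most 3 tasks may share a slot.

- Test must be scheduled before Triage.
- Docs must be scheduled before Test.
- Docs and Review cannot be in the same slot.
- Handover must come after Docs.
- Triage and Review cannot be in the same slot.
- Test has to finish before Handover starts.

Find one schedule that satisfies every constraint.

Docs -> 1; Handover -> 3; Triage -> 3; Test -> 2; Review -> 2

Checking: Test(2) before Handover(3); Test(2) before Triage(3); Docs(1) before Test(2); Docs(1) before Handover(3); Triage(3) != Review(2); Docs(1) != Review(2); max 2 per slot (cap 3).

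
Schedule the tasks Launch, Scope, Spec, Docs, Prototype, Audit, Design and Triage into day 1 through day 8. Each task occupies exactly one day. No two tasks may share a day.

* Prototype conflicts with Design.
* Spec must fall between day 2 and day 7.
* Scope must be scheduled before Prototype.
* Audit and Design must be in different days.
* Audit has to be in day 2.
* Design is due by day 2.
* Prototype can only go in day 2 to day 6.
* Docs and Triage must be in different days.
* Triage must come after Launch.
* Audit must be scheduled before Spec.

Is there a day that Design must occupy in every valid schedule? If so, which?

day 1

Design's window is day 1–day 2.
Audit is fixed at day 2, and Design can't share a day with Audit.
So Design must be day 1.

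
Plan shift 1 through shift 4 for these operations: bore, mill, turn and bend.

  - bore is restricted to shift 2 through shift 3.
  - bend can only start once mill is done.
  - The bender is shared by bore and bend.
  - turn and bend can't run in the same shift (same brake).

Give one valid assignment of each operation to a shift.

mill=shift 1, bore=shift 2, bend=shift 3, turn=shift 1

Checking: mill(shift 1) before bend(shift 3); bore(shift 2) != bend(shift 3); turn(shift 1) != bend(shift 3); bore=shift 2 in [shift 2,shift 3].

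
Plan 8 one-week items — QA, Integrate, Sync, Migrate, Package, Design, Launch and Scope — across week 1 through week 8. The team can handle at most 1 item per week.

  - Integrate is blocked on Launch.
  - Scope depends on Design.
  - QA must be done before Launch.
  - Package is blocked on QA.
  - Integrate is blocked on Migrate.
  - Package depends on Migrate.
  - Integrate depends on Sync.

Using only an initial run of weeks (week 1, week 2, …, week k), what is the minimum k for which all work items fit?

8

The precedence chain requires at least 3 distinct weeks.
With at most 1 per week and 8 work items, at least 8 weeks are needed.
8 works (last occupied week: week 8): for example Design in week 7; Launch in week 3; QA in week 1; Integrate in week 5; Migrate in week 2; Scope in week 8; Package in week 6; Sync in week 4.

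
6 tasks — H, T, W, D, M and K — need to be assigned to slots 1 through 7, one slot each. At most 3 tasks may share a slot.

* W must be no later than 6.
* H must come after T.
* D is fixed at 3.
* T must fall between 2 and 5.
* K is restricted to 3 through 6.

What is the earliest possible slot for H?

3

Precedence pushes H to at least 3.
H at 3 is achievable: D -> 3; M -> 1; T -> 2; H -> 3; K -> 3; W -> 1.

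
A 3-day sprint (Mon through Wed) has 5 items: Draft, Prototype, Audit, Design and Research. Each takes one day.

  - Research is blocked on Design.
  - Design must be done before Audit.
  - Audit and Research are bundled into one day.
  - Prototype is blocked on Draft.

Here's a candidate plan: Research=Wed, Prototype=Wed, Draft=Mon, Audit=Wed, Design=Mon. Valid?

Research is blocked on Design — holds.
Audit and Research are bundled into one day — holds.
Prototype is blocked on Draft — holds.
Design must be done before Audit — holds.

Yes, all constraints hold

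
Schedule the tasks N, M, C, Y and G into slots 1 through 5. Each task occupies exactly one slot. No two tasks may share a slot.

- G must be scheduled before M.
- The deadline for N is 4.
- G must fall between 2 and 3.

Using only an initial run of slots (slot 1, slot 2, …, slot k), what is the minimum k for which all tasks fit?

5

The precedence chain requires at least 2 distinct slots.
With at most 1 per slot and 5 tasks, at least 5 slots are needed.
Propagating the time windows through the other constraints, M can't land before 3, so the schedule must run through at least slot 3.
5 works (last occupied slot: 5): for example C in 4; G in 2; Y in 5; M in 3; N in 1.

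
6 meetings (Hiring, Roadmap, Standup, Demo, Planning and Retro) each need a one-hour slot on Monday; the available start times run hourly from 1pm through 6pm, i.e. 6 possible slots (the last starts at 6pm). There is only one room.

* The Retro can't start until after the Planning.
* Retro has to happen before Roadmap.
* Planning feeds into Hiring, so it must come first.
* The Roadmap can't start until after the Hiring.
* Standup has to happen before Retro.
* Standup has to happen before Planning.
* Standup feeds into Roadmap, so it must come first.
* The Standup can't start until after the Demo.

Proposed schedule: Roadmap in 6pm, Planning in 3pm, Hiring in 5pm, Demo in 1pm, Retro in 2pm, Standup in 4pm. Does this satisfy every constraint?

Invalid. Standup has to happen before Retro.

The Roadmap can't start until after the Hiring — holds.
Planning feeds into Hiring, so it must come first — holds.
The Standup can't start until after the Demo — holds.
There is only one room — holds.
Retro has to happen before Roadmap — holds.
The Retro can't start until after the Planning — violated.
Standup has to happen before Planning — violated.
Standup feeds into Roadmap, so it must come first — holds.
Standup has to happen before Retro — violated.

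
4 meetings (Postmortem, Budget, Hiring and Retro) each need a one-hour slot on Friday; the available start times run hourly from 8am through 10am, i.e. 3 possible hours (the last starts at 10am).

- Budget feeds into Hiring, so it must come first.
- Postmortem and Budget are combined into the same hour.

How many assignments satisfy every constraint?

Splitting on Postmortem: it can be 8am (6), 9am (3). Listing each branch's schedules as (Budget, Hiring, Retro):
Postmortem=8am: (8am,9am,8am) (8am,9am,9am) (8am,9am,10am) (8am,10am,8am) (8am,10am,9am) (8am,10am,10am) — 6.
Postmortem=9am: (9am,10am,8am) (9am,10am,9am) (9am,10am,10am) — 3.
Summing: 6 + 3 = 9.

9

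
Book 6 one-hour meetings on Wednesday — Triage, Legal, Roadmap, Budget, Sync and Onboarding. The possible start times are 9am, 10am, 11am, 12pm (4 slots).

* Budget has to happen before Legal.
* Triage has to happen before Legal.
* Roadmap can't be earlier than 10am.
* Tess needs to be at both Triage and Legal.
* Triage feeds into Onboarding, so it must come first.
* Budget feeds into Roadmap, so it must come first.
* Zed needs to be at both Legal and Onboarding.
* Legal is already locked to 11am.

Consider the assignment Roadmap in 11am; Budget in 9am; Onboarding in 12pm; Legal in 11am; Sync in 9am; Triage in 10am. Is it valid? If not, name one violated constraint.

Yes

Triage has to happen before Legal — holds.
Legal is already locked to 11am — holds.
Tess needs to be at both Triage and Legal — holds.
Roadmap can't be earlier than 10am — holds.
Budget has to happen before Legal — holds.
Zed needs to be at both Legal and Onboarding — holds.
Budget feeds into Roadmap, so it must come first — holds.
Triage feeds into Onboarding, so it must come first — holds.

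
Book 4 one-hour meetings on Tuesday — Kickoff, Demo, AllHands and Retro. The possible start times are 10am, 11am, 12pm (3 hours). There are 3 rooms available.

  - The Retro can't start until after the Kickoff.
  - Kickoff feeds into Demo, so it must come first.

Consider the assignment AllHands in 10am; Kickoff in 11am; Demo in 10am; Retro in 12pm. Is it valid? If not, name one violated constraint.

The Retro can't start until after the Kickoff — holds.
Kickoff feeds into Demo, so it must come first — violated.
There are 3 rooms available — holds.

No — it violates: Kickoff feeds into Demo, so it must come first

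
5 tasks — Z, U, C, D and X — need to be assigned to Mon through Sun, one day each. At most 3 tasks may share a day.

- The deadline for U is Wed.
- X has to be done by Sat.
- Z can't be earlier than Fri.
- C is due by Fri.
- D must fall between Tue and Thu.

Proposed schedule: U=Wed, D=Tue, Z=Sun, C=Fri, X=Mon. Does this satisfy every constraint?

Valid

Z can't be earlier than Fri — holds.
At most 3 tasks may share a day — holds.
The deadline for U is Wed — holds.
D must fall between Tue and Thu — holds.
X has to be done by Sat — holds.
C is due by Fri — holds.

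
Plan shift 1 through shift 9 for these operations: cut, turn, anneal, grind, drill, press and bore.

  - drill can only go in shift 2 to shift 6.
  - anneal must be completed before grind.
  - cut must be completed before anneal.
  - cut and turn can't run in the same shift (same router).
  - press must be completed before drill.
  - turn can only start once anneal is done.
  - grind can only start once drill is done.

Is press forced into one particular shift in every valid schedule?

No

press can be shift 1 (e.g. drill in shift 2; cut in shift 1; bore in shift 1; anneal in shift 2; grind in shift 3; turn in shift 3; press in shift 1) or shift 2 (e.g. turn=shift 3; cut=shift 1; drill=shift 3; grind=shift 4; bore=shift 1; press=shift 2; anneal=shift 2).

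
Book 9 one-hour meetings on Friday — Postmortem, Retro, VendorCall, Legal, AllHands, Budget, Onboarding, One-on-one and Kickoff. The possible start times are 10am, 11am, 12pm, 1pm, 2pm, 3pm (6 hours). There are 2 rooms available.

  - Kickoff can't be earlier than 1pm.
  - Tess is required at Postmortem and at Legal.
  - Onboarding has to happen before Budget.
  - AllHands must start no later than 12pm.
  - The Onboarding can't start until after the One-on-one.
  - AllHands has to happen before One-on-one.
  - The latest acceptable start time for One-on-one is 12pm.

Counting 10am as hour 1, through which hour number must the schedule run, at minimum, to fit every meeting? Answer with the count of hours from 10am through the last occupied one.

5 hours

The precedence chain requires at least 4 distinct hours.
With at most 2 per hour and 9 meetings, at least 5 hours are needed.
5 works (last occupied hour: 2pm): for example Postmortem in 10am, VendorCall in 12pm, AllHands in 10am, Kickoff in 1pm, Retro in 11am, Onboarding in 12pm, One-on-one in 11am, Legal in 2pm, Budget in 1pm.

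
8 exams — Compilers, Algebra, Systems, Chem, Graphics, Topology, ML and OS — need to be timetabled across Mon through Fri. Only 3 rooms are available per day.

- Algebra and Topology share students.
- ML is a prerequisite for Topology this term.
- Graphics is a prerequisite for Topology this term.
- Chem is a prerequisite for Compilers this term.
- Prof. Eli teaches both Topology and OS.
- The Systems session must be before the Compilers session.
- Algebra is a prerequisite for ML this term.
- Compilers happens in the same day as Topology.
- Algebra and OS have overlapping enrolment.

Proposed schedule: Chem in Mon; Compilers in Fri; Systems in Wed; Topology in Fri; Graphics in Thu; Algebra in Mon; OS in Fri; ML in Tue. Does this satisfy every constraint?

No — it violates: Prof. Eli teaches both Topology and OS

Prof. Eli teaches both Topology and OS — violated.
The Systems session must be before the Compilers session — holds.
Compilers happens in the same day as Topology — holds.
Algebra is a prerequisite for ML this term — holds.
ML is a prerequisite for Topology this term — holds.
Algebra and Topology share students — holds.
Only 3 rooms are available per day — holds.
Algebra and OS have overlapping enrolment — holds.
Graphics is a prerequisite for Topology this term — holds.
Chem is a prerequisite for Compilers this term — holds.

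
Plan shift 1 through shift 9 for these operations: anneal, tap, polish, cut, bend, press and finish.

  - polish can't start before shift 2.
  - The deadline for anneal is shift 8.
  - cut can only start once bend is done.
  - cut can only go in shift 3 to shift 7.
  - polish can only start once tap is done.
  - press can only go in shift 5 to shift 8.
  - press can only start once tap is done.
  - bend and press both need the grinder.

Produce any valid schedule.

polish -> shift 2, bend -> shift 1, anneal -> shift 1, finish -> shift 1, cut -> shift 3, tap -> shift 1, press -> shift 5

Checking: tap(shift 1) before press(shift 5); tap(shift 1) before polish(shift 2); bend(shift 1) before cut(shift 3); bend(shift 1) != press(shift 5); cut=shift 3 in [shift 3,shift 7]; anneal=shift 1 in [shift 1,shift 8]; press=shift 5 in [shift 5,shift 8]; polish=shift 2 in [shift 2,shift 9].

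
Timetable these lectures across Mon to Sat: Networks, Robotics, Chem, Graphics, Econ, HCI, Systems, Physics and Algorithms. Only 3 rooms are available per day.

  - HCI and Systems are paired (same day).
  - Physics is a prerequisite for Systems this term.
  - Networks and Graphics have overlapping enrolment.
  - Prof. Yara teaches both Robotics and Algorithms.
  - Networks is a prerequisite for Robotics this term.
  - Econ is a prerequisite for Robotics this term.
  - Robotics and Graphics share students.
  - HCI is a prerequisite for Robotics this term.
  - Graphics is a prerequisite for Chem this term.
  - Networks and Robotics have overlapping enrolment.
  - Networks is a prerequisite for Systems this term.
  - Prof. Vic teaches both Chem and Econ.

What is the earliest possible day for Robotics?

Wed

Precedence pushes Robotics to at least Wed.
Robotics at Wed is achievable: Physics in Mon, Econ in Mon, Graphics in Tue, Networks in Mon, Algorithms in Thu, Systems in Tue, HCI in Tue, Robotics in Wed, Chem in Wed.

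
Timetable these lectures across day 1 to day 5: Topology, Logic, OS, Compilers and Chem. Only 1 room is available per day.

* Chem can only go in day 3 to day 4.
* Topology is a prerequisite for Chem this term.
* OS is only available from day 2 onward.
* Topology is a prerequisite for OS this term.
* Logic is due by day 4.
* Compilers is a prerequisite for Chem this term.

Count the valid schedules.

Splitting on Topology: it can be day 1 (3), day 2 (3), day 3 (2). Listing each branch's schedules as (Logic, OS, Compilers, Chem) by day number:
Topology=day 1: (2,5,3,4) (3,5,2,4) (4,5,2,3) — 3.
Topology=day 2: (1,5,3,4) (3,5,1,4) (4,5,1,3) — 3.
Topology=day 3: (1,5,2,4) (2,5,1,4) — 2.
Summing: 3 + 3 + 2 = 8.

8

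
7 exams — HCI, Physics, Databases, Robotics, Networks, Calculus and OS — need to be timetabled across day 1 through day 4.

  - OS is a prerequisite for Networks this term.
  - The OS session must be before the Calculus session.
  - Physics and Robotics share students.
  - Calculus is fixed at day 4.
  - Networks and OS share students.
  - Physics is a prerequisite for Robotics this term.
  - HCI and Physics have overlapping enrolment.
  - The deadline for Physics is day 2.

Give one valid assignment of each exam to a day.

Calculus -> day 4, Databases -> day 1, Networks -> day 2, Robotics -> day 2, HCI -> day 2, Physics -> day 1, OS -> day 1

Checking: OS(day 1) before Calculus(day 4); OS(day 1) before Networks(day 2); Physics(day 1) before Robotics(day 2); Networks(day 2) != OS(day 1); Physics(day 1) != Robotics(day 2); HCI(day 2) != Physics(day 1); Physics=day 1 in [day 1,day 2]; Calculus=day 4 in [day 4,day 4].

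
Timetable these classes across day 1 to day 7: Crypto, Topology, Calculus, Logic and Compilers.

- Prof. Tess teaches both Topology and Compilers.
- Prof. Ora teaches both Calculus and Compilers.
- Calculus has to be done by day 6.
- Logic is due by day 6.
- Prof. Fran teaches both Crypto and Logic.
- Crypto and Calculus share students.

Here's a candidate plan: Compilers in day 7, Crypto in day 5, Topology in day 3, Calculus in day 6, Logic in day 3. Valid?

Logic is due by day 6 — holds.
Prof. Fran teaches both Crypto and Logic — holds.
Prof. Tess teaches both Topology and Compilers — holds.
Crypto and Calculus share students — holds.
Calculus has to be done by day 6 — holds.
Prof. Ora teaches both Calculus and Compilers — holds.

Yes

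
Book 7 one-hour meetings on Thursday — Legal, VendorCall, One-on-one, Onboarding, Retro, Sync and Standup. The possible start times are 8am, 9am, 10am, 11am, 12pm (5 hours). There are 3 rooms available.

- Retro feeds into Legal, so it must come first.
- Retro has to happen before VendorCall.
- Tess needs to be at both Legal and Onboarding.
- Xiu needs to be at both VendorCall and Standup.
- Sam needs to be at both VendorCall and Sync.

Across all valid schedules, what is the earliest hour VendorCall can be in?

Precedence pushes VendorCall to at least 9am.
VendorCall at 9am is achievable: Sync -> 10am; Onboarding -> 8am; Standup -> 10am; VendorCall -> 9am; One-on-one -> 8am; Retro -> 8am; Legal -> 9am.

9am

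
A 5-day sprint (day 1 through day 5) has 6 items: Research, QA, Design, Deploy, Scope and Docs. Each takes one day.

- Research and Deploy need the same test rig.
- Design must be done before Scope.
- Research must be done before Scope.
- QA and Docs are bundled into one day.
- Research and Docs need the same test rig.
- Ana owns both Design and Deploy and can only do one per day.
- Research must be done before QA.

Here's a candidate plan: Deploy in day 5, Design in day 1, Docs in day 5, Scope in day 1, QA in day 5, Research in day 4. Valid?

Invalid. Research must be done before Scope.

Design must be done before Scope — violated.
Research and Deploy need the same test rig — holds.
Research and Docs need the same test rig — holds.
Research must be done before QA — holds.
QA and Docs are bundled into one day — holds.
Research must be done before Scope — violated.
Ana owns both Design and Deploy and can only do one per day — holds.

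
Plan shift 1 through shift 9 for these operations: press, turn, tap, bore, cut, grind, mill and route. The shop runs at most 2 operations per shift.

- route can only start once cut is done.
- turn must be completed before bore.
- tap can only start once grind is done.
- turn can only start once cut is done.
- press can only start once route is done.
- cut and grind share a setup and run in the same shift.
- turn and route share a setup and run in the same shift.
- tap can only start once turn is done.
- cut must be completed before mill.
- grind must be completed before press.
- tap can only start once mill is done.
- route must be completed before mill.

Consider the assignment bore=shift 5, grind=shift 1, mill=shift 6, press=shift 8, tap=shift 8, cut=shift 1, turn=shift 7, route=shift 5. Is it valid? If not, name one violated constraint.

Invalid. turn must be completed before bore.

grind must be completed before press — holds.
route must be completed before mill — holds.
turn and route share a setup and run in the same shift — violated.
tap can only start once turn is done — holds.
tap can only start once mill is done — holds.
route can only start once cut is done — holds.
tap can only start once grind is done — holds.
press can only start once route is done — holds.
The shop runs at most 2 operations per shift — holds.
turn can only start once cut is done — holds.
cut must be completed before mill — holds.
cut and grind share a setup and run in the same shift — holds.
turn must be completed before bore — violated.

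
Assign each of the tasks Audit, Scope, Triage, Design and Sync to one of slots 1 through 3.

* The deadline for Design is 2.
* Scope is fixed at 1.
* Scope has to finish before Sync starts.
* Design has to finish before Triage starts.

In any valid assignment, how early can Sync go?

2

Precedence pushes Sync to at least 2.
Sync at 2 is achievable: Audit -> 1, Sync -> 2, Scope -> 1, Design -> 1, Triage -> 2.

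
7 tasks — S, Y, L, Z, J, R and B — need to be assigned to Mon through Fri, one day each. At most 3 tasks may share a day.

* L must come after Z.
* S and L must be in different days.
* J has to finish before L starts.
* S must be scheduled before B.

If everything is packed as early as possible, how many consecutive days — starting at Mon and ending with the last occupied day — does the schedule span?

3

The precedence chain requires at least 2 distinct days.
With at most 3 per day and 7 tasks, at least 3 days are needed.
3 works (last occupied day: Wed): for example J -> Mon; R -> Wed; L -> Tue; Y -> Tue; B -> Tue; Z -> Mon; S -> Mon.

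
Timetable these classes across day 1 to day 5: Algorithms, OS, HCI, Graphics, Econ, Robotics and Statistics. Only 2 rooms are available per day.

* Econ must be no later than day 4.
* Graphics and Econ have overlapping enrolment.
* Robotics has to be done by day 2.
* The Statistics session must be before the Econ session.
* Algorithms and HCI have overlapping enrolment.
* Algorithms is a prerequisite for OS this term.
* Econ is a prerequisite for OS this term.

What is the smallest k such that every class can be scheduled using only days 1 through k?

The precedence chain requires at least 3 distinct days.
With at most 2 per day and 7 classes, at least 4 days are needed.
4 works (last occupied day: day 4): for example Econ=day 2; Statistics=day 1; Robotics=day 1; Graphics=day 4; OS=day 3; Algorithms=day 2; HCI=day 3.

4 days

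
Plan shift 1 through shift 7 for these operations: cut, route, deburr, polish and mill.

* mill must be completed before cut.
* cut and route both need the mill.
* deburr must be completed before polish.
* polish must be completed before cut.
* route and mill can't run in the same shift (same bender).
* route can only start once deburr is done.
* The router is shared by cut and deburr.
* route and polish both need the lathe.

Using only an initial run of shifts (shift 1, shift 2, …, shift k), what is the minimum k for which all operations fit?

4

The precedence chain requires at least 3 distinct shifts.
Could 3 shifts be enough, i.e. nothing placed later than shift 3? No: route must come after deburr (at shift 1 or later) → {shift 2, shift 3}; deburr must come before route (at shift 3 or earlier) → {shift 1, shift 2}; cut must come after mill (at shift 1 or later) → {shift 2, shift 3}; polish must come after deburr (at shift 1 or later) → {shift 2, shift 3}; cut must come after polish (at shift 2 or later) → {shift 3}; polish must come before cut (at shift 3 or earlier) → {shift 2}; route can't share with polish (shift 2) → {shift 3}; route can't share with cut (shift 3) → nothing is left.
So 3 shifts is not enough.
4 works (last occupied shift: shift 4): for example polish=shift 2; deburr=shift 1; route=shift 4; cut=shift 3; mill=shift 1.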